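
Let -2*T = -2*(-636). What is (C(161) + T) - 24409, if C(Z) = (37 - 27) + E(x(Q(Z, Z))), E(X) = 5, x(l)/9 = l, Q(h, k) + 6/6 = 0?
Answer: -25030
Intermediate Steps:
T = -636 (T = -(-1)*(-636) = -½*1272 = -636)
Q(h, k) = -1 (Q(h, k) = -1 + 0 = -1)
x(l) = 9*l
C(Z) = 15 (C(Z) = (37 - 27) + 5 = 10 + 5 = 15)
(C(161) + T) - 24409 = (15 - 636) - 24409 = -621 - 24409 = -25030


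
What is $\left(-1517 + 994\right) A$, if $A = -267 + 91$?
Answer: $92048$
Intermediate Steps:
$A = -176$
$\left(-1517 + 994\right) A = \left(-1517 + 994\right) \left(-176\right) = \left(-523\right) \left(-176\right) = 92048$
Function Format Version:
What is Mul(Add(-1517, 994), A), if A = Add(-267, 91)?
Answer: 92048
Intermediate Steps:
A = -176
Mul(Add(-1517, 994), A) = Mul(Add(-1517, 994), -176) = Mul(-523, -176) = 92048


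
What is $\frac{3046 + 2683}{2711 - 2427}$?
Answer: $\frac{5729}{284} \approx 20.173$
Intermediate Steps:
$\frac{3046 + 2683}{2711 - 2427} = \frac{5729}{284}$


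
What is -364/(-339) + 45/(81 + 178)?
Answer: 109531/87801 ≈ 1.2475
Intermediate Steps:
-364/(-339) + 45/(81 + 178) = -364*(-1/339) + 45/259 = 364/339 + 45*(1/259) = 364/339 + 45/259 = 109531/87801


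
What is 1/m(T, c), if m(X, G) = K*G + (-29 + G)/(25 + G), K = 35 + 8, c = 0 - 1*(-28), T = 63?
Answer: 53/63811 ≈ 0.00083058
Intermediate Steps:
c = 28 (c = 0 + 28 = 28)
K = 43
m(X, G) = 43*G + (-29 + G)/(25 + G)
1/m(T, c) = 1/((-29 + 43*28² + 1076*28)/(25 + 28)) = 1/((-29 + 43*784 + 30128)/53) = 1/((-29 + 33712 + 30128)/53) = 1/((1/53)*63811) = 1/(63811/53) = 53/63811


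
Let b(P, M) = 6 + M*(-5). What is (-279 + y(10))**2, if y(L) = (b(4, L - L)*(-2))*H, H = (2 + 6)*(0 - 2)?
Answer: 7569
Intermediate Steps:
b(P, M) = 6 - 5*M
H = -16 (H = 8*(-2) = -16)
y(L) = 192 (y(L) = ((6 - 5*(L - L))*(-2))*(-16) = ((6 - 5*0)*(-2))*(-16) = ((6 + 0)*(-2))*(-16) = (6*(-2))*(-16) = -12*(-16) = 192)
(-279 + y(10))**2 = (-279 + 192)**2 = (-87)**2 = 7569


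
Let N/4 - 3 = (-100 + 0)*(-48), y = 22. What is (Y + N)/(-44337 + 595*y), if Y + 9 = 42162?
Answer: -61365/31247 ≈ -1.9639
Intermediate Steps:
Y = 42153 (Y = -9 + 42162 = 42153)
N = 19212 (N = 12 + 4*((-100 + 0)*(-48)) = 12 + 4*(-100*(-48)) = 12 + 4*4800 = 12 + 19200 = 19212)
(Y + N)/(-44337 + 595*y) = (42153 + 19212)/(-44337 + 595*22) = 61365/(-44337 + 13090) = 61365/(-31247) = 61365*(-1/31247) = -61365/31247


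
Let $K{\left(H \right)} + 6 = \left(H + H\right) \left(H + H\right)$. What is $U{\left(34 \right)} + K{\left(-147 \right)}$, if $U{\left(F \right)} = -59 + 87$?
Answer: $86458$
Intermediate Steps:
$K{\left(H \right)} = -6 + 4 H^{2}$ ($K{\left(H \right)} = -6 + \left(H + H\right) \left(H + H\right) = -6 + 2 H 2 H = -6 + 4 H^{2}$)
$U{\left(F \right)} = 28$
$U{\left(34 \right)} + K{\left(-147 \right)} = 28 - \left(6 - 4 \left(-147\right)^{2}\right) = 28 + \left(-6 + 4 \cdot 21609\right) = 28 + \left(-6 + 86436\right) = 28 + 86430 = 86458$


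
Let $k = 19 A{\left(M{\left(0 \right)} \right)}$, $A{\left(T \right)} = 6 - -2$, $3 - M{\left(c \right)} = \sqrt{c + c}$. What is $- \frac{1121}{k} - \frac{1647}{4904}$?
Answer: $- \frac{18907}{2452} \approx -7.7108$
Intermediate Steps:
$M{\left(c \right)} = 3 - \sqrt{2} \sqrt{c}$ ($M{\left(c \right)} = 3 - \sqrt{c + c} = 3 - \sqrt{2 c} = 3 - \sqrt{2} \sqrt{c}$)
$A{\left(T \right)} = 8$ ($A{\left(T \right)} = 6 + 2 = 8$)
$k = 152$ ($k = 19 \cdot 8 = 152$)
$- \frac{1121}{k} - \frac{1647}{4904} = - \frac{1121}{152} - \frac{1647}{4904} = \left(-1121\right) \frac{1}{152} - \frac{1647}{4904} = - \frac{59}{8} - \frac{1647}{4904} = - \frac{18907}{2452}$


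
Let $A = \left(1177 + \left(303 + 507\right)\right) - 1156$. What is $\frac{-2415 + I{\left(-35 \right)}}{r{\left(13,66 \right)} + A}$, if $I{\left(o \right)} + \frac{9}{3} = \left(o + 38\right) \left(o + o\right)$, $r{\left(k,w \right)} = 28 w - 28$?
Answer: $- \frac{2628}{2651} \approx -0.99132$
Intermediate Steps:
$r{\left(k,w \right)} = -28 + 28 w$
$A = 831$ ($A = \left(1177 + 810\right) - 1156 = 1987 - 1156 = 831$)
$I{\left(o \right)} = -3 + 2 o \left(38 + o\right)$ ($I{\left(o \right)} = -3 + \left(o + 38\right) \left(o + o\right) = -3 + \left(38 + o\right) 2 o = -3 + 2 o \left(38 + o\right)$)
$\frac{-2415 + I{\left(-35 \right)}}{r{\left(13,66 \right)} + A} = \frac{-2415 + \left(-3 + 2 \left(-35\right)^{2} + 76 \left(-35\right)\right)}{\left(-28 + 28 \cdot 66\right) + 831} = \frac{-2415 - 213}{\left(-28 + 1848\right) + 831} = \frac{-2415 - 213}{1820 + 831} = \frac{-2415 - 213}{2651} = \left(-2628\right) \frac{1}{2651} = - \frac{2628}{2651}$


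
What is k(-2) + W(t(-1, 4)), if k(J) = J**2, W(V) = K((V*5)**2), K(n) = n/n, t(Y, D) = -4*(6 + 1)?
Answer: 5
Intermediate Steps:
t(Y, D) = -28 (t(Y, D) = -4*7 = -28)
K(n) = 1
W(V) = 1
k(-2) + W(t(-1, 4)) = (-2)**2 + 1 = 4 + 1 = 5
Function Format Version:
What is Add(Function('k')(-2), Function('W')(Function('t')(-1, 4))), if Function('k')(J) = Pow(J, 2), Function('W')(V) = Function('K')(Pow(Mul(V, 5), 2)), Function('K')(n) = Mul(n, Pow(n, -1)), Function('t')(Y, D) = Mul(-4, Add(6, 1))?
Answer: 5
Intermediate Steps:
Function('t')(Y, D) = -28 (Function('t')(Y, D) = Mul(-4, 7) = -28)
Function('K')(n) = 1
Function('W')(V) = 1
Add(Function('k')(-2), Function('W')(Function('t')(-1, 4))) = Add(Pow(-2, 2), 1) = Add(4, 1) = 5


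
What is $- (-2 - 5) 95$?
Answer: $665$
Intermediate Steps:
$- (-2 - 5) 95 = \left(-1\right) \left(-7\right) 95 = 7 \cdot 95 = 665$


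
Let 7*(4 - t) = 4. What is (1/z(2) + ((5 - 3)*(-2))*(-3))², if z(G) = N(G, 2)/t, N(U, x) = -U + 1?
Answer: 3600/49 ≈ 73.469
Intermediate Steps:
t = 24/7 (t = 4 - ⅐*4 = 4 - 4/7 = 24/7 ≈ 3.4286)
N(U, x) = 1 - U
z(G) = 7/24 - 7*G/24 (z(G) = (1 - G)/(24/7) = (1 - G)*(7/24) = 7/24 - 7*G/24)
(1/z(2) + ((5 - 3)*(-2))*(-3))² = (1/(7/24 - 7/24*2) + ((5 - 3)*(-2))*(-3))² = (1/(7/24 - 7/12) + (2*(-2))*(-3))² = (1/(-7/24) - 4*(-3))² = (-24/7 + 12)² = (60/7)² = 3600/49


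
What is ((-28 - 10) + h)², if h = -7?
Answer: 2025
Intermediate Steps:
((-28 - 10) + h)² = ((-28 - 10) - 7)² = (-38 - 7)² = (-45)² = 2025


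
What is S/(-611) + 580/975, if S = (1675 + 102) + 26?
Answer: -1661/705 ≈ -2.3560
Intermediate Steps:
S = 1803 (S = 1777 + 26 = 1803)
S/(-611) + 580/975 = 1803/(-611) + 580/975 = 1803*(-1/611) + 580*(1/975) = -1803/611 + 116/195 = -1661/705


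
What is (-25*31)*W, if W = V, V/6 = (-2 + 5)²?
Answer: -41850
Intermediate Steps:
V = 54 (V = 6*(-2 + 5)² = 6*3² = 6*9 = 54)
W = 54
(-25*31)*W = -25*31*54 = -775*54 = -41850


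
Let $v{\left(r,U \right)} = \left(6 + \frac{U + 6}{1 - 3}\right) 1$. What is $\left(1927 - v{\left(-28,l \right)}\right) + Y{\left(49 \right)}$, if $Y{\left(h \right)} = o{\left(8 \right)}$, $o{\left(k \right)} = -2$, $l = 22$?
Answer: $1933$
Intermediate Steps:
$v{\left(r,U \right)} = 3 - \frac{U}{2}$ ($v{\left(r,U \right)} = \left(6 + \frac{6 + U}{-2}\right) 1 = \left(6 + \left(6 + U\right) \left(- \frac{1}{2}\right)\right) 1 = \left(6 - \left(3 + \frac{U}{2}\right)\right) 1 = \left(3 - \frac{U}{2}\right) 1 = 3 - \frac{U}{2}$)
$Y{\left(h \right)} = -2$
$\left(1927 - v{\left(-28,l \right)}\right) + Y{\left(49 \right)} = \left(1927 - \left(3 - 11\right)\right) - 2 = \left(1927 - -8\right) - 2 = \left(1927 + 8\right) - 2 = 1935 - 2 = 1933$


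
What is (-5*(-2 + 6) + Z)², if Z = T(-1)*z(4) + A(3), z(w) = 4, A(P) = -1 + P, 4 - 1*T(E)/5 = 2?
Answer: 484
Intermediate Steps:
T(E) = 10 (T(E) = 20 - 5*2 = 20 - 10 = 10)
Z = 42 (Z = 10*4 + (-1 + 3) = 40 + 2 = 42)
(-5*(-2 + 6) + Z)² = (-5*(-2 + 6) + 42)² = (-5*4 + 42)² = (-20 + 42)² = 22² = 484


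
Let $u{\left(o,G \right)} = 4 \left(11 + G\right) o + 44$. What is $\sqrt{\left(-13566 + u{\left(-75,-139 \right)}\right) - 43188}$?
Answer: $i \sqrt{18310} \approx 135.31 i$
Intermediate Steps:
$u{\left(o,G \right)} = 44 + o \left(44 + 4 G\right)$ ($u{\left(o,G \right)} = \left(44 + 4 G\right) o + 44 = o \left(44 + 4 G\right) + 44 = 44 + o \left(44 + 4 G\right)$)
$\sqrt{\left(-13566 + u{\left(-75,-139 \right)}\right) - 43188} = \sqrt{\left(-13566 + \left(44 + 44 \left(-75\right) + 4 \left(-139\right) \left(-75\right)\right)\right) - 43188} = \sqrt{\left(-13566 + \left(44 - 3300 + 41700\right)\right) - 43188} = \sqrt{\left(-13566 + 38444\right) - 43188} = \sqrt{24878 - 43188} = \sqrt{-18310} = i \sqrt{18310}$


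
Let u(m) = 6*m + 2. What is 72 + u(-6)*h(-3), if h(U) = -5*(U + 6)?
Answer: 582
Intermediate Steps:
h(U) = -30 - 5*U (h(U) = -5*(6 + U) = -30 - 5*U)
u(m) = 2 + 6*m
72 + u(-6)*h(-3) = 72 + (2 + 6*(-6))*(-30 - 5*(-3)) = 72 + (2 - 36)*(-30 + 15) = 72 - 34*(-15) = 72 + 510 = 582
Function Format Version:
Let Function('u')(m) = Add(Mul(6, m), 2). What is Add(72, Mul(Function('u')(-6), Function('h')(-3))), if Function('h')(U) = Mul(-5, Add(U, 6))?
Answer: 582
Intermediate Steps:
Function('h')(U) = Add(-30, Mul(-5, U)) (Function('h')(U) = Mul(-5, Add(6, U)) = Add(-30, Mul(-5, U)))
Function('u')(m) = Add(2, Mul(6, m))
Add(72, Mul(Function('u')(-6), Function('h')(-3))) = Add(72, Mul(Add(2, Mul(6, -6)), Add(-30, Mul(-5, -3)))) = Add(72, Mul(Add(2, -36), Add(-30, 15))) = Add(72, Mul(-34, -15)) = Add(72, 510) = 582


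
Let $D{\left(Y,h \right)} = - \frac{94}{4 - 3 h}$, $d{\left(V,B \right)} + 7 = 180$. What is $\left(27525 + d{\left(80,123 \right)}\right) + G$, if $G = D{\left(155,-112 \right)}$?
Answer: $\frac{4708613}{170} \approx 27698.0$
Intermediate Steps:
$d{\left(V,B \right)} = 173$ ($d{\left(V,B \right)} = -7 + 180 = 173$)
$G = - \frac{47}{170}$ ($G = \frac{94}{-4 + 3 \left(-112\right)} = \frac{94}{-4 - 336} = \frac{94}{-340} = 94 \left(- \frac{1}{340}\right) = - \frac{47}{170} \approx -0.27647$)
$\left(27525 + d{\left(80,123 \right)}\right) + G = \left(27525 + 173\right) - \frac{47}{170} = 27698 - \frac{47}{170} = \frac{4708613}{170}$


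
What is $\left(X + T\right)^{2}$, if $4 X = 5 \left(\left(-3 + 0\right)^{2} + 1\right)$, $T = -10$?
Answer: $\frac{25}{4} \approx 6.25$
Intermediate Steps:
$X = \frac{25}{2}$ ($X = \frac{5 \left(\left(-3 + 0\right)^{2} + 1\right)}{4} = \frac{5 \left(\left(-3\right)^{2} + 1\right)}{4} = \frac{5 \left(9 + 1\right)}{4} = \frac{5 \cdot 10}{4} = \frac{1}{4} \cdot 50 = \frac{25}{2} \approx 12.5$)
$\left(X + T\right)^{2} = \left(\frac{25}{2} - 10\right)^{2} = \left(\frac{5}{2}\right)^{2} = \frac{25}{4}$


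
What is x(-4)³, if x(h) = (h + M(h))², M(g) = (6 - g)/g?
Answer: 4826809/64 ≈ 75419.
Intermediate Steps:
M(g) = (6 - g)/g
x(h) = (h + (6 - h)/h)²
x(-4)³ = ((6 + (-4)² - 1*(-4))²/(-4)²)³ = ((6 + 16 + 4)²/16)³ = ((1/16)*26²)³ = ((1/16)*676)³ = (169/4)³ = 4826809/64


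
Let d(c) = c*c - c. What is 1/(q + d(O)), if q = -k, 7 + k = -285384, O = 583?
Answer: 1/624697 ≈ 1.6008e-6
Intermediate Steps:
d(c) = c² - c
k = -285391 (k = -7 - 285384 = -285391)
q = 285391 (q = -1*(-285391) = 285391)
1/(q + d(O)) = 1/(285391 + 583*(-1 + 583)) = 1/(285391 + 583*582) = 1/(285391 + 339306) = 1/624697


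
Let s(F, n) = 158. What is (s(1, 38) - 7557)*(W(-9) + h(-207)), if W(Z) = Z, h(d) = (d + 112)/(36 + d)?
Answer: 562324/9 ≈ 62480.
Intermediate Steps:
h(d) = (112 + d)/(36 + d)
(s(1, 38) - 7557)*(W(-9) + h(-207)) = (158 - 7557)*(-9 + (112 - 207)/(36 - 207)) = -7399*(-9 - 95/(-171)) = -7399*(-9 - 1/171*(-95)) = -7399*(-9 + 5/9) = -7399*(-76/9) = 562324/9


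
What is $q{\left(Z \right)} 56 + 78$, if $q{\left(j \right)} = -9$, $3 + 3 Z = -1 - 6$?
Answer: $-426$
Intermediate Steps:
$Z = - \frac{10}{3}$ ($Z = -1 + \frac{-1 - 6}{3} = -1 + \frac{1}{3} \left(-7\right) = -1 - \frac{7}{3} = - \frac{10}{3} \approx -3.3333$)
$q{\left(Z \right)} 56 + 78 = \left(-9\right) 56 + 78 = -504 + 78 = -426$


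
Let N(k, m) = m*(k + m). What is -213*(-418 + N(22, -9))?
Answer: 113955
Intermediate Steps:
-213*(-418 + N(22, -9)) = -213*(-418 - 9*(22 - 9)) = -213*(-418 - 9*13) = -213*(-418 - 117) = -213*(-535) = 113955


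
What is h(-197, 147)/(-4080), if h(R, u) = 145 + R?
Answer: 13/1020 ≈ 0.012745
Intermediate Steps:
h(-197, 147)/(-4080) = (145 - 197)/(-4080) = -52*(-1/4080) = 13/1020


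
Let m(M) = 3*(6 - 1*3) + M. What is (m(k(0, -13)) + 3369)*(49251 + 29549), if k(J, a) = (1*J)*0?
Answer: 266186400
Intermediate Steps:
k(J, a) = 0 (k(J, a) = J*0 = 0)
m(M) = 9 + M (m(M) = 3*(6 - 3) + M = 3*3 + M = 9 + M)
(m(k(0, -13)) + 3369)*(49251 + 29549) = ((9 + 0) + 3369)*(49251 + 29549) = (9 + 3369)*78800 = 3378*78800 = 266186400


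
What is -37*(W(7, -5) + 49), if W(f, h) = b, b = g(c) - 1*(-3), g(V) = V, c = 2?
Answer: -1998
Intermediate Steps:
b = 5 (b = 2 - 1*(-3) = 2 + 3 = 5)
W(f, h) = 5
-37*(W(7, -5) + 49) = -37*(5 + 49) = -37*54 = -1998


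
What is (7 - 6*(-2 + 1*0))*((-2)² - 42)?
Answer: -722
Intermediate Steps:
(7 - 6*(-2 + 1*0))*((-2)² - 42) = (7 - 6*(-2 + 0))*(4 - 42) = (7 - 6*(-2))*(-38) = (7 + 12)*(-38) = 19*(-38) = -722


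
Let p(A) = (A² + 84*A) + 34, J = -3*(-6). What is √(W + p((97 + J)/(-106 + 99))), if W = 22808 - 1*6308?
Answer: √755771/7 ≈ 124.19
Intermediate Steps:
J = 18
W = 16500 (W = 22808 - 6308 = 16500)
p(A) = 34 + A² + 84*A
√(W + p((97 + J)/(-106 + 99))) = √(16500 + (34 + ((97 + 18)/(-106 + 99))² + 84*((97 + 18)/(-106 + 99)))) = √(16500 + (34 + (115/(-7))² + 84*(115/(-7)))) = √(16500 + (34 + (115*(-⅐))² + 84*(115*(-⅐)))) = √(16500 + (34 + (-115/7)² + 84*(-115/7))) = √(16500 + (34 + 13225/49 - 1380)) = √(16500 - 52729/49) = √(755771/49) = √755771/7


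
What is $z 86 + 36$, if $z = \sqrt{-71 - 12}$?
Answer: $36 + 86 i \sqrt{83} \approx 36.0 + 783.5 i$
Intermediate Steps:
$z = i \sqrt{83}$ ($z = \sqrt{-83} = i \sqrt{83} \approx 9.1104 i$)
$z 86 + 36 = i \sqrt{83} \cdot 86 + 36 = 86 i \sqrt{83} + 36 = 36 + 86 i \sqrt{83}$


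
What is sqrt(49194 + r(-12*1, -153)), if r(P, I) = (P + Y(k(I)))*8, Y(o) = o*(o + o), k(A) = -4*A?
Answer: sqrt(6041802) ≈ 2458.0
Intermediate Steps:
Y(o) = 2*o**2 (Y(o) = o*(2*o) = 2*o**2)
r(P, I) = 8*P + 256*I**2 (r(P, I) = (P + 2*(-4*I)**2)*8 = (P + 2*(16*I**2))*8 = (P + 32*I**2)*8 = 8*P + 256*I**2)
sqrt(49194 + r(-12*1, -153)) = sqrt(49194 + (8*(-12*1) + 256*(-153)**2)) = sqrt(49194 + (8*(-12) + 256*23409)) = sqrt(49194 + (-96 + 5992704)) = sqrt(49194 + 5992608) = sqrt(6041802)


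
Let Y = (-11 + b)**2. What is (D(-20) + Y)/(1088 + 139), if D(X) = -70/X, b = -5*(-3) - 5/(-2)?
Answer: 61/1636 ≈ 0.037286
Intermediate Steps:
b = 35/2 (b = 15 - 5*(-1/2) = 15 + 5/2 = 35/2 ≈ 17.500)
Y = 169/4 (Y = (-11 + 35/2)**2 = (13/2)**2 = 169/4 ≈ 42.250)
(D(-20) + Y)/(1088 + 139) = (-70/(-20) + 169/4)/(1088 + 139) = (-70*(-1/20) + 169/4)/1227 = (7/2 + 169/4)*(1/1227) = (183/4)*(1/1227) = 61/1636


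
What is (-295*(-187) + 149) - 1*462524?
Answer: -407210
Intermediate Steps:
(-295*(-187) + 149) - 1*462524 = (55165 + 149) - 462524 = 55314 - 462524 = -407210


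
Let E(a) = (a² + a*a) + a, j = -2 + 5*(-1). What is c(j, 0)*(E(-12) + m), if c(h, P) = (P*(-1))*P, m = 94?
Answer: 0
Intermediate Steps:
j = -7 (j = -2 - 5 = -7)
c(h, P) = -P² (c(h, P) = (-P)*P = -P²)
E(a) = a + 2*a² (E(a) = (a² + a²) + a = 2*a² + a = a + 2*a²)
c(j, 0)*(E(-12) + m) = (-1*0²)*(-12*(1 + 2*(-12)) + 94) = (-1*0)*(-12*(1 - 24) + 94) = 0*(-12*(-23) + 94) = 0*(276 + 94) = 0*370 = 0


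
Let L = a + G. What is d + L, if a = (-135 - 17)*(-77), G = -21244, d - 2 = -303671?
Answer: -313209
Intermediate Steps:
d = -303669 (d = 2 - 303671 = -303669)
a = 11704 (a = -152*(-77) = 11704)
L = -9540 (L = 11704 - 21244 = -9540)
d + L = -303669 - 9540 = -313209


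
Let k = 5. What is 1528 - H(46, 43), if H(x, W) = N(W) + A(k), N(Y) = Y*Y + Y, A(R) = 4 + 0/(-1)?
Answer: -368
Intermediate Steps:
A(R) = 4 (A(R) = 4 - 1*0 = 4 + 0 = 4)
N(Y) = Y + Y² (N(Y) = Y² + Y = Y + Y²)
H(x, W) = 4 + W*(1 + W) (H(x, W) = W*(1 + W) + 4 = 4 + W*(1 + W))
1528 - H(46, 43) = 1528 - (4 + 43*(1 + 43)) = 1528 - (4 + 43*44) = 1528 - (4 + 1892) = 1528 - 1*1896 = 1528 - 1896 = -368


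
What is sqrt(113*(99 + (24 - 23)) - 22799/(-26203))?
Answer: sqrt(7759145863897)/26203 ≈ 106.31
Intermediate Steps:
sqrt(113*(99 + (24 - 23)) - 22799/(-26203)) = sqrt(113*(99 + 1) - 22799*(-1/26203)) = sqrt(113*100 + 22799/26203) = sqrt(11300 + 22799/26203) = sqrt(296116699/26203) = sqrt(7759145863897)/26203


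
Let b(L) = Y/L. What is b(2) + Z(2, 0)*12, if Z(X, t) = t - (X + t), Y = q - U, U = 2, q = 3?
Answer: -47/2 ≈ -23.500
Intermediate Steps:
Y = 1 (Y = 3 - 1*2 = 3 - 2 = 1)
Z(X, t) = -X (Z(X, t) = t + (-X - t) = -X)
b(L) = 1/L
b(2) + Z(2, 0)*12 = 1/2 - 1*2*12 = 1/2 - 2*12 = 1/2 - 24 = -47/2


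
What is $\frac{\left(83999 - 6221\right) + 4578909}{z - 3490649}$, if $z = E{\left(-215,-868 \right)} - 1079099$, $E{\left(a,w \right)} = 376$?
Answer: $- \frac{1552229}{1523124} \approx -1.0191$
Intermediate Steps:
$z = -1078723$ ($z = 376 - 1079099 = -1078723$)
$\frac{\left(83999 - 6221\right) + 4578909}{z - 3490649} = \frac{\left(83999 - 6221\right) + 4578909}{-1078723 - 3490649} = \frac{\left(83999 - 6221\right) + 4578909}{-4569372} = \left(77778 + 4578909\right) \left(- \frac{1}{4569372}\right) = 4656687 \left(- \frac{1}{4569372}\right) = - \frac{1552229}{1523124}$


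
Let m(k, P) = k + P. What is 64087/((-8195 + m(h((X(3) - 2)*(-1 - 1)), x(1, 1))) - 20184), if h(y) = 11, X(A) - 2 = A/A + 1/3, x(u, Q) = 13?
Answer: -64087/28355 ≈ -2.2602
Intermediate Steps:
X(A) = 10/3 (X(A) = 2 + (A/A + 1/3) = 2 + (1 + 1*(1/3)) = 2 + (1 + 1/3) = 2 + 4/3 = 10/3)
m(k, P) = P + k
64087/((-8195 + m(h((X(3) - 2)*(-1 - 1)), x(1, 1))) - 20184) = 64087/((-8195 + (13 + 11)) - 20184) = 64087/((-8195 + 24) - 20184) = 64087/(-8171 - 20184) = 64087/(-28355) = 64087*(-1/28355) = -64087/28355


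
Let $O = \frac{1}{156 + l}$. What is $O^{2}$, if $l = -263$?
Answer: $\frac{1}{11449} \approx 8.7344 \cdot 10^{-5}$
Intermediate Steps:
$O = - \frac{1}{107}$ ($O = \frac{1}{156 - 263} = \frac{1}{-107} = - \frac{1}{107} \approx -0.0093458$)
$O^{2} = \left(- \frac{1}{107}\right)^{2} = \frac{1}{11449}$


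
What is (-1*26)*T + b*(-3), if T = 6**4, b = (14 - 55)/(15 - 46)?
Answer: -1044699/31 ≈ -33700.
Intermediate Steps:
b = 41/31 (b = -41/(-31) = -41*(-1/31) = 41/31 ≈ 1.3226)
T = 1296
(-1*26)*T + b*(-3) = -1*26*1296 + (41/31)*(-3) = -26*1296 - 123/31 = -33696 - 123/31 = -1044699/31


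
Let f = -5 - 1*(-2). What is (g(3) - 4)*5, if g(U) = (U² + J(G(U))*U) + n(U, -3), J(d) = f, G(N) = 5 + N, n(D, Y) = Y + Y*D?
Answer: -80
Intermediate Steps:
n(D, Y) = Y + D*Y
f = -3 (f = -5 + 2 = -3)
J(d) = -3
g(U) = -3 + U² - 6*U (g(U) = (U² - 3*U) - 3*(1 + U) = (U² - 3*U) + (-3 - 3*U) = -3 + U² - 6*U)
(g(3) - 4)*5 = ((-3 + 3² - 6*3) - 4)*5 = ((-3 + 9 - 18) - 4)*5 = (-12 - 4)*5 = -16*5 = -80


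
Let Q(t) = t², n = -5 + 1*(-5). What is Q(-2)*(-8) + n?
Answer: -42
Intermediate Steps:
n = -10 (n = -5 - 5 = -10)
Q(-2)*(-8) + n = (-2)²*(-8) - 10 = 4*(-8) - 10 = -32 - 10 = -42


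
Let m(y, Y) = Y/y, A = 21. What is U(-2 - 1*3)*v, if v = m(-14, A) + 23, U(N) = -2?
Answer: -43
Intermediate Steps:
v = 43/2 (v = 21/(-14) + 23 = 21*(-1/14) + 23 = -3/2 + 23 = 43/2 ≈ 21.500)
U(-2 - 1*3)*v = -2*43/2 = -43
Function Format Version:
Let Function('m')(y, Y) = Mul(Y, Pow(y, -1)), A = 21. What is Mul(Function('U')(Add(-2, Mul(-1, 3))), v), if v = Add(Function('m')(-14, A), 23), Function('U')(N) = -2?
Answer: -43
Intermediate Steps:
v = Rational(43, 2) (v = Add(Mul(21, Pow(-14, -1)), 23) = Add(Mul(21, Rational(-1, 14)), 23) = Add(Rational(-3, 2), 23) = Rational(43, 2) ≈ 21.500)
Mul(Function('U')(Add(-2, Mul(-1, 3))), v) = Mul(-2, Rational(43, 2)) = -43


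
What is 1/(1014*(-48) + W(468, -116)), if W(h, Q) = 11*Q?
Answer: -1/49948 ≈ -2.0021e-5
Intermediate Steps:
1/(1014*(-48) + W(468, -116)) = 1/(1014*(-48) + 11*(-116)) = 1/(-48672 - 1276) = 1/(-49948) = -1/49948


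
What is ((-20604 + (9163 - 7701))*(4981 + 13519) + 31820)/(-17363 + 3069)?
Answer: 177047590/7147 ≈ 24772.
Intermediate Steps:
((-20604 + (9163 - 7701))*(4981 + 13519) + 31820)/(-17363 + 3069) = ((-20604 + 1462)*18500 + 31820)/(-14294) = (-19142*18500 + 31820)*(-1/14294) = (-354127000 + 31820)*(-1/14294) = -354095180*(-1/14294) = 177047590/7147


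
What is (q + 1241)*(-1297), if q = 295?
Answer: -1992192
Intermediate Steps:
(q + 1241)*(-1297) = (295 + 1241)*(-1297) = 1536*(-1297) = -1992192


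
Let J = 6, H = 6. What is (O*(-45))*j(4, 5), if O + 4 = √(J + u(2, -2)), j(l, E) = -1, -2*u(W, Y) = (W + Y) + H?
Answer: -180 + 45*√3 ≈ -102.06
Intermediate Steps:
u(W, Y) = -3 - W/2 - Y/2 (u(W, Y) = -((W + Y) + 6)/2 = -(6 + W + Y)/2 = -3 - W/2 - Y/2)
O = -4 + √3 (O = -4 + √(6 + (-3 - ½*2 - ½*(-2))) = -4 + √(6 + (-3 - 1 + 1)) = -4 + √(6 - 3) = -4 + √3 ≈ -2.2679)
(O*(-45))*j(4, 5) = ((-4 + √3)*(-45))*(-1) = (180 - 45*√3)*(-1) = -180 + 45*√3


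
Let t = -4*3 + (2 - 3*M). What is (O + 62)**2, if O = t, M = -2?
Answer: 3364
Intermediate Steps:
t = -4 (t = -4*3 + (2 - 3*(-2)) = -12 + (2 + 6) = -12 + 8 = -4)
O = -4
(O + 62)**2 = (-4 + 62)**2 = 58**2 = 3364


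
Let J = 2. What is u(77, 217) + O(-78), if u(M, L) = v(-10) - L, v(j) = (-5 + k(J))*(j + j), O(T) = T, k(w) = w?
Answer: -235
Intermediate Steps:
v(j) = -6*j (v(j) = (-5 + 2)*(j + j) = -6*j)
u(M, L) = 60 - L (u(M, L) = -6*(-10) - L = 60 - L)
u(77, 217) + O(-78) = (60 - 1*217) - 78 = (60 - 217) - 78 = -157 - 78 = -235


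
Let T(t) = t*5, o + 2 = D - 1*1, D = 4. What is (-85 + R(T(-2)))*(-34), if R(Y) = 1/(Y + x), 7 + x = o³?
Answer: 23137/8 ≈ 2892.1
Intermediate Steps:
o = 1 (o = -2 + (4 - 1*1) = -2 + (4 - 1) = -2 + 3 = 1)
T(t) = 5*t
x = -6 (x = -7 + 1³ = -7 + 1 = -6)
R(Y) = 1/(-6 + Y) (R(Y) = 1/(Y - 6) = 1/(-6 + Y))
(-85 + R(T(-2)))*(-34) = (-85 + 1/(-6 + 5*(-2)))*(-34) = (-85 + 1/(-6 - 10))*(-34) = (-85 + 1/(-16))*(-34) = (-85 - 1/16)*(-34) = -1361/16*(-34) = 23137/8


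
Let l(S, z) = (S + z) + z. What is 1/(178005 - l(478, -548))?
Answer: 1/178623 ≈ 5.5984e-6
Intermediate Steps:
l(S, z) = S + 2*z
1/(178005 - l(478, -548)) = 1/(178005 - (478 + 2*(-548))) = 1/(178005 - (478 - 1096)) = 1/(178005 - 1*(-618)) = 1/(178005 + 618) = 1/178623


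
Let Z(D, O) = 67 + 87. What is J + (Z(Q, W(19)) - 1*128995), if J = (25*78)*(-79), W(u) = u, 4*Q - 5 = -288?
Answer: -282891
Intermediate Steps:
Q = -283/4 (Q = 5/4 + (¼)*(-288) = 5/4 - 72 = -283/4 ≈ -70.750)
Z(D, O) = 154
J = -154050 (J = 1950*(-79) = -154050)
J + (Z(Q, W(19)) - 1*128995) = -154050 + (154 - 1*128995) = -154050 + (154 - 128995) = -154050 - 128841 = -282891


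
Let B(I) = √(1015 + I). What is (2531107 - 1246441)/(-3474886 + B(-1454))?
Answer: -4464067898076/12074832713435 - 1284666*I*√439/12074832713435 ≈ -0.3697 - 2.2292e-6*I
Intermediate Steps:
(2531107 - 1246441)/(-3474886 + B(-1454)) = (2531107 - 1246441)/(-3474886 + √(1015 - 1454)) = 1284666/(-3474886 + √(-439)) = 1284666/(-3474886 + I*√439)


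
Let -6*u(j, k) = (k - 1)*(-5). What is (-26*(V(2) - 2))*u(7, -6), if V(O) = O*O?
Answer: 910/3 ≈ 303.33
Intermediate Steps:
u(j, k) = -5/6 + 5*k/6 (u(j, k) = -(k - 1)*(-5)/6 = -(-1 + k)*(-5)/6 = -(5 - 5*k)/6 = -5/6 + 5*k/6)
V(O) = O**2
(-26*(V(2) - 2))*u(7, -6) = (-26*(2**2 - 2))*(-5/6 + (5/6)*(-6)) = (-26*(4 - 2))*(-5/6 - 5) = -26*2*(-35/6) = -52*(-35/6) = 910/3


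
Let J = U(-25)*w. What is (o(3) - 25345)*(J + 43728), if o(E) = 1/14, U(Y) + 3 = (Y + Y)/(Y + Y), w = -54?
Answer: -7777142022/7 ≈ -1.1110e+9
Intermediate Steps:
U(Y) = -2 (U(Y) = -3 + (Y + Y)/(Y + Y) = -3 + (2*Y)/((2*Y)) = -3 + (2*Y)*(1/(2*Y)) = -3 + 1 = -2)
o(E) = 1/14
J = 108 (J = -2*(-54) = 108)
(o(3) - 25345)*(J + 43728) = (1/14 - 25345)*(108 + 43728) = -354829/14*43836 = -7777142022/7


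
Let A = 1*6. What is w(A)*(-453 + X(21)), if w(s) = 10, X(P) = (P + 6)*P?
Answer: 1140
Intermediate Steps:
A = 6
X(P) = P*(6 + P) (X(P) = (6 + P)*P = P*(6 + P))
w(A)*(-453 + X(21)) = 10*(-453 + 21*(6 + 21)) = 10*(-453 + 21*27) = 10*(-453 + 567) = 10*114 = 1140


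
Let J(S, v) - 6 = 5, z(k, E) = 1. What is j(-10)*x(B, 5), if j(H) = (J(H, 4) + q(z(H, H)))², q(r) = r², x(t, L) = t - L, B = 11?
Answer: 864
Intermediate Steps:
J(S, v) = 11 (J(S, v) = 6 + 5 = 11)
j(H) = 144 (j(H) = (11 + 1²)² = (11 + 1)² = 12² = 144)
j(-10)*x(B, 5) = 144*(11 - 1*5) = 144*(11 - 5) = 144*6 = 864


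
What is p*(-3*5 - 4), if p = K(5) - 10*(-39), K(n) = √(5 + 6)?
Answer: -7410 - 19*√11 ≈ -7473.0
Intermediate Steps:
K(n) = √11
p = 390 + √11 (p = √11 - 10*(-39) = √11 + 390 = 390 + √11 ≈ 393.32)
p*(-3*5 - 4) = (390 + √11)*(-3*5 - 4) = (390 + √11)*(-15 - 4) = (390 + √11)*(-19) = -7410 - 19*√11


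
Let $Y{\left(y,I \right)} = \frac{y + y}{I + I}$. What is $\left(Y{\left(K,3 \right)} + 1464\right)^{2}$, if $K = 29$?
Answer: $\frac{19545241}{9} \approx 2.1717 \cdot 10^{6}$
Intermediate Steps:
$Y{\left(y,I \right)} = \frac{y}{I}$ ($Y{\left(y,I \right)} = \frac{2 y}{2 I} = 2 y \frac{1}{2 I} = \frac{y}{I}$)
$\left(Y{\left(K,3 \right)} + 1464\right)^{2} = \left(\frac{29}{3} + 1464\right)^{2} = \left(\frac{4421}{3}\right)^{2} = \frac{19545241}{9}$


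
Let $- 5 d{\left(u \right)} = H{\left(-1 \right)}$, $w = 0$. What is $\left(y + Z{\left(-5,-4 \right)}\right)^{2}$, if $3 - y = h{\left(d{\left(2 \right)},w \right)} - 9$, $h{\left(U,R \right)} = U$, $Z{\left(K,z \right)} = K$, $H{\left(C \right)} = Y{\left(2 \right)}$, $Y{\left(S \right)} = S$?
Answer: $\frac{1369}{25} \approx 54.76$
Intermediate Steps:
$H{\left(C \right)} = 2$
$d{\left(u \right)} = - \frac{2}{5}$ ($d{\left(u \right)} = \left(- \frac{1}{5}\right) 2 = - \frac{2}{5}$)
$y = \frac{62}{5}$ ($y = 3 - \left(- \frac{2}{5} - 9\right) = 3 - - \frac{47}{5} = 3 + \frac{47}{5} = \frac{62}{5} \approx 12.4$)
$\left(y + Z{\left(-5,-4 \right)}\right)^{2} = \left(\frac{62}{5} - 5\right)^{2} = \left(\frac{37}{5}\right)^{2} = \frac{1369}{25}$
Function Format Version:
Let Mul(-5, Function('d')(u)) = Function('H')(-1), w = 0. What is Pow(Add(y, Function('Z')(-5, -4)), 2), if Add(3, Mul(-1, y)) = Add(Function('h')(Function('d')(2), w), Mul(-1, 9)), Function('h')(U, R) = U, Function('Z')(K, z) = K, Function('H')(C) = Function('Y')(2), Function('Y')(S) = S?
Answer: Rational(1369, 25) ≈ 54.760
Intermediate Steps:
Function('H')(C) = 2
Function('d')(u) = Rational(-2, 5) (Function('d')(u) = Mul(Rational(-1, 5), 2) = Rational(-2, 5))
y = Rational(62, 5) (y = Add(3, Mul(-1, Add(Rational(-2, 5), Mul(-1, 9)))) = Add(3, Mul(-1, Add(Rational(-2, 5), -9))) = Add(3, Mul(-1, Rational(-47, 5))) = Add(3, Rational(47, 5)) = Rational(62, 5) ≈ 12.400)
Pow(Add(y, Function('Z')(-5, -4)), 2) = Pow(Add(Rational(62, 5), -5), 2) = Pow(Rational(37, 5), 2) = Rational(1369, 25)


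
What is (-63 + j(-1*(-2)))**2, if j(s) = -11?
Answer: 5476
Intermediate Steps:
(-63 + j(-1*(-2)))**2 = (-63 - 11)**2 = (-74)**2 = 5476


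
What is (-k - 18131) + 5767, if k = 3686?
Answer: -16050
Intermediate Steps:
(-k - 18131) + 5767 = (-1*3686 - 18131) + 5767 = (-3686 - 18131) + 5767 = -21817 + 5767 = -16050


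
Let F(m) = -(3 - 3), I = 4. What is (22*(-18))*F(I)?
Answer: 0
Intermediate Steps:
F(m) = 0 (F(m) = -1*0 = 0)
(22*(-18))*F(I) = (22*(-18))*0 = -396*0 = 0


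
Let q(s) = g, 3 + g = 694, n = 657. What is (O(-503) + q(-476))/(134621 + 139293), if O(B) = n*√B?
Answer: 691/273914 + 657*I*√503/273914 ≈ 0.0025227 + 0.053794*I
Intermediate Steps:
g = 691 (g = -3 + 694 = 691)
q(s) = 691
O(B) = 657*√B
(O(-503) + q(-476))/(134621 + 139293) = (657*√(-503) + 691)/(134621 + 139293) = (657*(I*√503) + 691)/273914 = (657*I*√503 + 691)*(1/273914) = (691 + 657*I*√503)*(1/273914) = 691/273914 + 657*I*√503/273914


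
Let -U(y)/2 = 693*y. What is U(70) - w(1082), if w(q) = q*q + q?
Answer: -1268826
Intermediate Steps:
w(q) = q + q² (w(q) = q² + q = q + q²)
U(y) = -1386*y
U(70) - w(1082) = -1386*70 - 1082*(1 + 1082) = -97020 - 1082*1083 = -97020 - 1*1171806 = -97020 - 1171806 = -1268826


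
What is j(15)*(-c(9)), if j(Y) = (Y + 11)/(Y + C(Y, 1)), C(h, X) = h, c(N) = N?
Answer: -39/5 ≈ -7.8000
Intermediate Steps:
j(Y) = (11 + Y)/(2*Y) (j(Y) = (Y + 11)/(Y + Y) = (11 + Y)/((2*Y)) = (11 + Y)*(1/(2*Y)) = (11 + Y)/(2*Y))
j(15)*(-c(9)) = ((1/2)*(11 + 15)/15)*(-1*9) = ((1/2)*(1/15)*26)*(-9) = (13/15)*(-9) = -39/5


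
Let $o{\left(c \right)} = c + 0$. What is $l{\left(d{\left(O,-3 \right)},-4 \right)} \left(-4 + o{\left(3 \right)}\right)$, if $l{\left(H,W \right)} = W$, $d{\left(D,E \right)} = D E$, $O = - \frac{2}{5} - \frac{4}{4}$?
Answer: $4$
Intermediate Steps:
$O = - \frac{7}{5}$ ($O = \left(-2\right) \frac{1}{5} - 1 = - \frac{2}{5} - 1 = - \frac{7}{5} \approx -1.4$)
$o{\left(c \right)} = c$
$l{\left(d{\left(O,-3 \right)},-4 \right)} \left(-4 + o{\left(3 \right)}\right) = - 4 \left(-4 + 3\right) = \left(-4\right) \left(-1\right) = 4$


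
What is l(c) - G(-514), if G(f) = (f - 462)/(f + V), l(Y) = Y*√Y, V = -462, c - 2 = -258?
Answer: -1 - 4096*I ≈ -1.0 - 4096.0*I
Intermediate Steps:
c = -256 (c = 2 - 258 = -256)
l(Y) = Y^(3/2)
G(f) = 1 (G(f) = (f - 462)/(f - 462) = (-462 + f)/(-462 + f) = 1)
l(c) - G(-514) = (-256)^(3/2) - 1*1 = -4096*I - 1 = -1 - 4096*I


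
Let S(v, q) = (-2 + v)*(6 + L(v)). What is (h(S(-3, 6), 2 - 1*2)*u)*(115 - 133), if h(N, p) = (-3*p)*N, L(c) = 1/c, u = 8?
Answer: 0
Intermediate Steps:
S(v, q) = (-2 + v)*(6 + 1/v)
h(N, p) = -3*N*p
(h(S(-3, 6), 2 - 1*2)*u)*(115 - 133) = (-3*(-11 - 2/(-3) + 6*(-3))*(2 - 1*2)*8)*(115 - 133) = (-3*(-11 - 2*(-⅓) - 18)*(2 - 2)*8)*(-18) = (-3*(-11 + ⅔ - 18)*0*8)*(-18) = (-3*(-85/3)*0*8)*(-18) = (0*8)*(-18) = 0*(-18) = 0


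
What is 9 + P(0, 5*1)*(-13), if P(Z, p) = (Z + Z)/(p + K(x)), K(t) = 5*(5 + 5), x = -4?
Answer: 9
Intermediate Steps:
K(t) = 50 (K(t) = 5*10 = 50)
P(Z, p) = 2*Z/(50 + p) (P(Z, p) = (Z + Z)/(p + 50) = (2*Z)/(50 + p) = 2*Z/(50 + p))
9 + P(0, 5*1)*(-13) = 9 + (2*0/(50 + 5*1))*(-13) = 9 + (2*0/(50 + 5))*(-13) = 9 + (2*0/55)*(-13) = 9 + (2*0*(1/55))*(-13) = 9 + 0*(-13) = 9 + 0 = 9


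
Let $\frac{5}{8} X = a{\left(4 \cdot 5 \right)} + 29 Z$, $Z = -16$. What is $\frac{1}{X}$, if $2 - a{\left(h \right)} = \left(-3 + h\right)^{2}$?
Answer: $- \frac{5}{6008} \approx -0.00083222$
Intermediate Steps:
$a{\left(h \right)} = 2 - \left(-3 + h\right)^{2}$
$X = - \frac{6008}{5}$ ($X = \frac{8 \left(\left(2 - \left(-3 + 4 \cdot 5\right)^{2}\right) + 29 \left(-16\right)\right)}{5} = \frac{8 \left(\left(2 - \left(-3 + 20\right)^{2}\right) - 464\right)}{5} = \frac{8 \left(\left(2 - 17^{2}\right) - 464\right)}{5} = \frac{8 \left(\left(2 - 289\right) - 464\right)}{5} = \frac{8 \left(-287 - 464\right)}{5} = \frac{8}{5} \left(-751\right) = - \frac{6008}{5} \approx -1201.6$)
$\frac{1}{X} = \frac{1}{- \frac{6008}{5}} = - \frac{5}{6008}$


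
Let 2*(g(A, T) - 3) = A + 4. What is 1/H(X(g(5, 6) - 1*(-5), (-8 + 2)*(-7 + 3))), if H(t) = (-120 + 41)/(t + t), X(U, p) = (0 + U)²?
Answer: -625/158 ≈ -3.9557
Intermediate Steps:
g(A, T) = 5 + A/2 (g(A, T) = 3 + (A + 4)/2 = 3 + (4 + A)/2 = 3 + (2 + A/2) = 5 + A/2)
X(U, p) = U²
H(t) = -79/(2*t) (H(t) = -79*1/(2*t) = -79/(2*t))
1/H(X(g(5, 6) - 1*(-5), (-8 + 2)*(-7 + 3))) = 1/(-79/(2*((5 + (½)*5) - 1*(-5))²)) = 1/(-79/(2*((5 + 5/2) + 5)²)) = 1/(-79/(2*(15/2 + 5)²)) = 1/(-79/(2*((25/2)²))) = 1/(-79/(2*625/4)) = 1/(-79/2*4/625) = 1/(-158/625) = -625/158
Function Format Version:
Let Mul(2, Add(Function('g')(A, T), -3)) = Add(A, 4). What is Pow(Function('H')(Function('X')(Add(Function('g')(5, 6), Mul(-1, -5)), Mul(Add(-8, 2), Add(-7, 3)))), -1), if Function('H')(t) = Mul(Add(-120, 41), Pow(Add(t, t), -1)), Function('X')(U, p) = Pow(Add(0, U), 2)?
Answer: Rational(-625, 158) ≈ -3.9557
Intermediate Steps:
Function('g')(A, T) = Add(5, Mul(Rational(1, 2), A)) (Function('g')(A, T) = Add(3, Mul(Rational(1, 2), Add(A, 4))) = Add(3, Mul(Rational(1, 2), Add(4, A))) = Add(3, Add(2, Mul(Rational(1, 2), A))) = Add(5, Mul(Rational(1, 2), A)))
Function('X')(U, p) = Pow(U, 2)
Function('H')(t) = Mul(Rational(-79, 2), Pow(t, -1)) (Function('H')(t) = Mul(-79, Pow(Mul(2, t), -1)) = Mul(-79, Mul(Rational(1, 2), Pow(t, -1))) = Mul(Rational(-79, 2), Pow(t, -1)))
Pow(Function('H')(Function('X')(Add(Function('g')(5, 6), Mul(-1, -5)), Mul(Add(-8, 2), Add(-7, 3)))), -1) = Pow(Mul(Rational(-79, 2), Pow(Pow(Add(Add(5, Mul(Rational(1, 2), 5)), Mul(-1, -5)), 2), -1)), -1) = Pow(Mul(Rational(-79, 2), Pow(Pow(Add(Add(5, Rational(5, 2)), 5), 2), -1)), -1) = Pow(Mul(Rational(-79, 2), Pow(Pow(Add(Rational(15, 2), 5), 2), -1)), -1) = Pow(Mul(Rational(-79, 2), Pow(Pow(Rational(25, 2), 2), -1)), -1) = Pow(Mul(Rational(-79, 2), Pow(Rational(625, 4), -1)), -1) = Pow(Mul(Rational(-79, 2), Rational(4, 625)), -1) = Pow(Rational(-158, 625), -1) = Rational(-625, 158)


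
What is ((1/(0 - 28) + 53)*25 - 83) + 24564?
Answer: 722543/28 ≈ 25805.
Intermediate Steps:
((1/(0 - 28) + 53)*25 - 83) + 24564 = ((1/(-28) + 53)*25 - 83) + 24564 = ((-1/28 + 53)*25 - 83) + 24564 = ((1483/28)*25 - 83) + 24564 = (37075/28 - 83) + 24564 = 34751/28 + 24564 = 722543/28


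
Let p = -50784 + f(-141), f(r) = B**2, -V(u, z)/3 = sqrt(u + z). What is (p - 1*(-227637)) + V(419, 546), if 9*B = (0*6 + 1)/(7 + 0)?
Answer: 701929558/3969 - 3*sqrt(965) ≈ 1.7676e+5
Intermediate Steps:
B = 1/63 (B = ((0*6 + 1)/(7 + 0))/9 = ((0 + 1)/7)/9 = (1*(1/7))/9 = (1/9)*(1/7) = 1/63 ≈ 0.015873)
V(u, z) = -3*sqrt(u + z)
f(r) = 1/3969 (f(r) = (1/63)**2 = 1/3969)
p = -201561695/3969 (p = -50784 + 1/3969 = -201561695/3969 ≈ -50784.)
(p - 1*(-227637)) + V(419, 546) = (-201561695/3969 - 1*(-227637)) - 3*sqrt(419 + 546) = (-201561695/3969 + 227637) - 3*sqrt(965) = 701929558/3969 - 3*sqrt(965)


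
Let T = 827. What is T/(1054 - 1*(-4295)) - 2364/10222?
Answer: -2095721/27338739 ≈ -0.076658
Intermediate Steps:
T/(1054 - 1*(-4295)) - 2364/10222 = 827/(1054 - 1*(-4295)) - 2364/10222 = 827/(1054 + 4295) - 2364*1/10222 = 827/5349 - 1182/5111 = -2095721/27338739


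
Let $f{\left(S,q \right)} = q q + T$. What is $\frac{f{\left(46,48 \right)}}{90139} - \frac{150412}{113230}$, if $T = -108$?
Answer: $- \frac{6654667094}{5103219485} \approx -1.304$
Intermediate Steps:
$f{\left(S,q \right)} = -108 + q^{2}$ ($f{\left(S,q \right)} = q q - 108 = q^{2} - 108 = -108 + q^{2}$)
$\frac{f{\left(46,48 \right)}}{90139} - \frac{150412}{113230} = \frac{-108 + 48^{2}}{90139} - \frac{150412}{113230} = \left(-108 + 2304\right) \frac{1}{90139} - \frac{75206}{56615} = 2196 \cdot \frac{1}{90139} - \frac{75206}{56615} = \frac{2196}{90139} - \frac{75206}{56615} = - \frac{6654667094}{5103219485}$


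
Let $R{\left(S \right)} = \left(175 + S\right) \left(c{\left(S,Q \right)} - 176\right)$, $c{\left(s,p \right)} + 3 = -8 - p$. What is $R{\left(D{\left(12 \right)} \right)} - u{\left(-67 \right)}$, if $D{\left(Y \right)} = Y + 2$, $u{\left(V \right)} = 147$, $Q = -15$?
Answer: $-32655$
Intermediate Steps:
$c{\left(s,p \right)} = -11 - p$ ($c{\left(s,p \right)} = -3 - \left(8 + p\right) = -11 - p$)
$D{\left(Y \right)} = 2 + Y$
$R{\left(S \right)} = -30100 - 172 S$ ($R{\left(S \right)} = \left(175 + S\right) \left(\left(-11 - -15\right) - 176\right) = \left(175 + S\right) \left(\left(-11 + 15\right) - 176\right) = \left(175 + S\right) \left(4 - 176\right) = \left(175 + S\right) \left(-172\right) = -30100 - 172 S$)
$R{\left(D{\left(12 \right)} \right)} - u{\left(-67 \right)} = \left(-30100 - 172 \left(2 + 12\right)\right) - 147 = \left(-30100 - 2408\right) - 147 = -32508 - 147 = -32655$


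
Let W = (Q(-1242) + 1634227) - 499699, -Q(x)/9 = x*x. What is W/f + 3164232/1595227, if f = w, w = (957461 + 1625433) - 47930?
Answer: -1026301147729/336986918069 ≈ -3.0455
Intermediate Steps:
Q(x) = -9*x² (Q(x) = -9*x*x = -9*x²)
w = 2534964 (w = 2582894 - 47930 = 2534964)
f = 2534964
W = -12748548 (W = (-9*(-1242)² + 1634227) - 499699 = (-9*1542564 + 1634227) - 499699 = (-13883076 + 1634227) - 499699 = -12248849 - 499699 = -12748548)
W/f + 3164232/1595227 = -12748548/2534964 + 3164232/1595227 = -12748548*1/2534964 + 3164232*(1/1595227) = -1062379/211247 + 3164232/1595227 = -1026301147729/336986918069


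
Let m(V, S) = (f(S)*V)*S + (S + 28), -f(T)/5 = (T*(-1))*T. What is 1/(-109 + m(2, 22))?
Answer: 1/106421 ≈ 9.3966e-6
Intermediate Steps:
f(T) = 5*T² (f(T) = -5*T*(-1)*T = -5*(-T)*T = -(-5)*T² = 5*T²)
m(V, S) = 28 + S + 5*V*S³ (m(V, S) = ((5*S²)*V)*S + (S + 28) = (5*V*S²)*S + (28 + S) = 5*V*S³ + (28 + S) = 28 + S + 5*V*S³)
1/(-109 + m(2, 22)) = 1/(-109 + (28 + 22 + 5*2*22³)) = 1/(-109 + (28 + 22 + 5*2*10648)) = 1/(-109 + (28 + 22 + 106480)) = 1/(-109 + 106530) = 1/106421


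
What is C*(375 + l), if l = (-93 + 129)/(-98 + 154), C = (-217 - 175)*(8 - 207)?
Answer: 29303148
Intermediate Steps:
C = 78008 (C = -392*(-199) = 78008)
l = 9/14 (l = 36/56 = 36*(1/56) = 9/14 ≈ 0.64286)
C*(375 + l) = 78008*(375 + 9/14) = 78008*(5259/14) = 29303148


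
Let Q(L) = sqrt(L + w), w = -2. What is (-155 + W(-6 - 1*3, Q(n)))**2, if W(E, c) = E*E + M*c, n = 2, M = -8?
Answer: 5476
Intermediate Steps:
Q(L) = sqrt(-2 + L) (Q(L) = sqrt(L - 2) = sqrt(-2 + L))
W(E, c) = E**2 - 8*c (W(E, c) = E*E - 8*c = E**2 - 8*c)
(-155 + W(-6 - 1*3, Q(n)))**2 = (-155 + ((-6 - 1*3)**2 - 8*sqrt(-2 + 2)))**2 = (-155 + ((-6 - 3)**2 - 8*sqrt(0)))**2 = (-155 + ((-9)**2 - 8*0))**2 = (-155 + (81 + 0))**2 = (-155 + 81)**2 = (-74)**2 = 5476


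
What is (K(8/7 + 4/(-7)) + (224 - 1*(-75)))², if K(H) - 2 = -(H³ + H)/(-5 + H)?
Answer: 209287035441/2307361 ≈ 90704.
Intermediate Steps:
K(H) = 2 - (H + H³)/(-5 + H) (K(H) = 2 - (H³ + H)/(-5 + H) = 2 - (H + H³)/(-5 + H))
(K(8/7 + 4/(-7)) + (224 - 1*(-75)))² = ((-10 + (8/7 + 4/(-7)) - (8/7 + 4/(-7))³)/(-5 + (8/7 + 4/(-7))) + (224 - 1*(-75)))² = ((-10 + (8*(⅐) + 4*(-⅐)) - (8*(⅐) + 4*(-⅐))³)/(-5 + (8*(⅐) + 4*(-⅐))) + (224 + 75))² = ((-10 + (8/7 - 4/7) - (8/7 - 4/7)³)/(-5 + (8/7 - 4/7)) + 299)² = ((-10 + 4/7 - (4/7)³)/(-5 + 4/7) + 299)² = ((-10 + 4/7 - 1*64/343)/(-31/7) + 299)² = (-7*(-10 + 4/7 - 64/343)/31 + 299)² = (-7/31*(-3298/343) + 299)² = (3298/1519 + 299)² = (457479/1519)² = 209287035441/2307361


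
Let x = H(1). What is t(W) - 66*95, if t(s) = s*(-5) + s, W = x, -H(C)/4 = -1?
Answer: -6286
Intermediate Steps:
H(C) = 4 (H(C) = -4*(-1) = 4)
x = 4
W = 4
t(s) = -4*s (t(s) = -5*s + s = -4*s)
t(W) - 66*95 = -4*4 - 66*95 = -16 - 6270 = -6286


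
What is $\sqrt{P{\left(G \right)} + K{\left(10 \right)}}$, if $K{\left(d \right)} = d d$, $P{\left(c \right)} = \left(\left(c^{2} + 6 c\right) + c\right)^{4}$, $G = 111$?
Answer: $2 \sqrt{7358002872555229} \approx 1.7156 \cdot 10^{8}$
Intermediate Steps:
$P{\left(c \right)} = \left(c^{2} + 7 c\right)^{4}$
$K{\left(d \right)} = d^{2}$
$\sqrt{P{\left(G \right)} + K{\left(10 \right)}} = \sqrt{111^{4} \left(7 + 111\right)^{4} + 10^{2}} = \sqrt{151807041 \cdot 118^{4} + 100} = \sqrt{151807041 \cdot 193877776 + 100} = \sqrt{29432011490220816 + 100} = \sqrt{29432011490220916} = 2 \sqrt{7358002872555229}$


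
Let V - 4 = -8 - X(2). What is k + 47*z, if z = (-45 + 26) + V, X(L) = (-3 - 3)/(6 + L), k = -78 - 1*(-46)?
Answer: -4311/4 ≈ -1077.8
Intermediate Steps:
k = -32 (k = -78 + 46 = -32)
X(L) = -6/(6 + L)
V = -13/4 (V = 4 + (-8 - (-6)/(6 + 2)) = 4 + (-8 - (-6)/8) = 4 + (-8 - 1*(-¾)) = 4 + (-8 + ¾) = 4 - 29/4 = -13/4 ≈ -3.2500)
z = -89/4 (z = (-45 + 26) - 13/4 = -19 - 13/4 = -89/4 ≈ -22.250)
k + 47*z = -32 + 47*(-89/4) = -32 - 4183/4 = -4311/4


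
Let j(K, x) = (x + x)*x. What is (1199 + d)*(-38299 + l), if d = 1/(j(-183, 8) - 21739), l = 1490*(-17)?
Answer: -1648728432852/21611 ≈ -7.6291e+7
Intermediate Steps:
l = -25330
j(K, x) = 2*x² (j(K, x) = (2*x)*x = 2*x²)
d = -1/21611 (d = 1/(2*8² - 21739) = 1/(2*64 - 21739) = 1/(128 - 21739) = 1/(-21611) = -1/21611 ≈ -4.6273e-5)
(1199 + d)*(-38299 + l) = (1199 - 1/21611)*(-38299 - 25330) = (25911588/21611)*(-63629) = -1648728432852/21611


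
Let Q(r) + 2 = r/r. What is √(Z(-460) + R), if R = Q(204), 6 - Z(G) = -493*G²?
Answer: √104318805 ≈ 10214.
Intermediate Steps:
Z(G) = 6 + 493*G² (Z(G) = 6 - (-493)*G² = 6 + 493*G²)
Q(r) = -1 (Q(r) = -2 + r/r = -2 + 1 = -1)
R = -1
√(Z(-460) + R) = √((6 + 493*(-460)²) - 1) = √((6 + 493*211600) - 1) = √((6 + 104318800) - 1) = √(104318806 - 1) = √104318805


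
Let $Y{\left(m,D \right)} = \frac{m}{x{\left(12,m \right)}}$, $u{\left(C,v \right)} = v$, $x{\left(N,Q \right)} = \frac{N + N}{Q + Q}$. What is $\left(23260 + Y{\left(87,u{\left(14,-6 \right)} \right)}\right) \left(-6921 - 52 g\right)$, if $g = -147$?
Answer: $\frac{69092049}{4} \approx 1.7273 \cdot 10^{7}$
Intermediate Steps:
$x{\left(N,Q \right)} = \frac{N}{Q}$ ($x{\left(N,Q \right)} = \frac{2 N}{2 Q} = 2 N \frac{1}{2 Q} = \frac{N}{Q}$)
$Y{\left(m,D \right)} = \frac{m^{2}}{12}$ ($Y{\left(m,D \right)} = \frac{m}{12 \frac{1}{m}} = m \frac{m}{12} = \frac{m^{2}}{12}$)
$\left(23260 + Y{\left(87,u{\left(14,-6 \right)} \right)}\right) \left(-6921 - 52 g\right) = \left(23260 + \frac{87^{2}}{12}\right) \left(-6921 - -7644\right) = \left(23260 + \frac{1}{12} \cdot 7569\right) \left(-6921 + 7644\right) = \left(23260 + \frac{2523}{4}\right) 723 = \frac{95563}{4} \cdot 723 = \frac{69092049}{4}$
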